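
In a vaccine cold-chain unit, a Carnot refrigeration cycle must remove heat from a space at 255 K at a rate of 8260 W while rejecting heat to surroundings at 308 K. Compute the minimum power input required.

COP_R = T_C/(T_H − T_C) = 255.00/53.00 = 4.8113.
W = Q_C/COP_R = 8260/4.8113 = 1720 W.

Ẇ_in ≈ 1720 W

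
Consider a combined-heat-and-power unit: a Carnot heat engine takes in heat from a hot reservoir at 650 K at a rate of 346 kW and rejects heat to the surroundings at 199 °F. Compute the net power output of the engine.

Ẇ ≈ 151 kW

T_C = 199 °F → (199 − 32) × 5/9 = 92.78 °C = 365.93 K.
η_rev = 1 − T_C/T_H = 1 − 365.93/650.00 = 0.4370.
W = η·Q_H = 0.4370 × 346 = 151 kW.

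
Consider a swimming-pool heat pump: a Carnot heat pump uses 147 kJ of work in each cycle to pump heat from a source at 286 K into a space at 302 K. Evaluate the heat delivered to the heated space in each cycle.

Q_H ≈ 2770 kJ

For a reversible heat pump, COP_HP = T_H/(T_H − T_C) = 302.00/16.00 = 18.8750.
Q_H = COP_HP · W = 18.8750 × 147 = 2770 kJ.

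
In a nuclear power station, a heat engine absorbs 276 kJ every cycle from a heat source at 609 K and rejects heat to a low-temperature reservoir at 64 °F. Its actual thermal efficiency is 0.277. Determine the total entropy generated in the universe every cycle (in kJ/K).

ΔS_univ ≈ 0.233 kJ/K

T_C = 64 °F → (64 − 32) × 5/9 = 17.78 °C = 290.93 K.
W = η·Q_H = 0.277 × 276 = 76.45 kJ, so Q_C = Q_H − W = 199.5 kJ.
Entropy balance on the reservoirs: −Q_H/T_H = -0.4532 kJ/K, +Q_C/T_C = 0.6859 kJ/K.
ΔS_univ = −Q_H/T_H + Q_C/T_C = 0.233 kJ/K (> 0, since η = 0.277 < η_Carnot = 0.522).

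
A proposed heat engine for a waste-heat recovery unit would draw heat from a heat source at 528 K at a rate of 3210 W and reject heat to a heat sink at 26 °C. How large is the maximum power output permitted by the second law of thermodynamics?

Ẇ_max ≈ 1390 W

T_C = 26 °C → 26 + 273.15 = 299.15 K.
By the Carnot theorem, η_max = 1 − T_C/T_H = 1 − 299.15/528.00 = 0.4334.
W_max = η_max · Q_H = 0.4334 × 3210 = 1390 W.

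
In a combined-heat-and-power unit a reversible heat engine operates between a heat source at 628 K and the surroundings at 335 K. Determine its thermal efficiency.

η ≈ 0.467

Carnot efficiency: η = 1 − T_C/T_H = 1 − 335.00/628.00 = 0.467.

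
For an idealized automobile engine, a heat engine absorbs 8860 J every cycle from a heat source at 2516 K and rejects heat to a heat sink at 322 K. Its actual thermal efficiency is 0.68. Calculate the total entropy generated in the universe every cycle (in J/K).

W = η·Q_H = 0.68 × 8860 = 6025 J, so Q_C = Q_H − W = 2835 J.
The hot reservoir loses entropy Q_H/T_H = 8860/2516.00 = 3.521 J/K; the cold reservoir gains Q_C/T_C = 2835/322.00 = 8.805 J/K.
ΔS_univ = −Q_H/T_H + Q_C/T_C = 5.284 J/K (> 0, since η = 0.68 < η_Carnot = 0.872).

ΔS_univ ≈ 5.284 J/K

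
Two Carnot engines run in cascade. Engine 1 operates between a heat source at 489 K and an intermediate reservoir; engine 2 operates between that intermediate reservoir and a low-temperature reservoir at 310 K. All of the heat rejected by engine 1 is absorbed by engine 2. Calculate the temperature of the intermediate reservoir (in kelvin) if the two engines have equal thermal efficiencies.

Equal efficiencies require 1 − T_m/T_H = 1 − T_C/T_m, i.e. T_m/T_H = T_C/T_m, so T_m = √(T_H·T_C) = √(489.00 × 310.00) = 389 K.

T_m ≈ 389 K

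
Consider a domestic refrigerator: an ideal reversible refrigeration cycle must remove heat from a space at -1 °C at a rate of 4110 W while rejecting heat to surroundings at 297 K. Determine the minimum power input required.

Ẇ_in ≈ 375.3 W

T_C = -1 °C → -1 + 273.15 = 272.15 K.
COP_R = T_C/(T_H − T_C) = 272.15/24.85 = 10.9517.
W = Q_C/COP_R = 4110/10.9517 = 375.3 W.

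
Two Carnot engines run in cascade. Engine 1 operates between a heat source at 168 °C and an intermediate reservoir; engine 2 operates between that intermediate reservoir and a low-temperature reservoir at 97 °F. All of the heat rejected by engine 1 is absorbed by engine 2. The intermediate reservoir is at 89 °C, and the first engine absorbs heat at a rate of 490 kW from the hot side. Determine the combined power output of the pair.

T_H = 168 °C → 168 + 273.15 = 441.15 K.
T_C = 97 °F → (97 − 32) × 5/9 = 36.11 °C = 309.26 K.
Two reversible stages in series are equivalent to a single Carnot engine between T_H and T_C, so η_total = 1 − T_C/T_H = 1 − 309.26/441.15 = 0.2990.
W_total = η_total · Q_H = 0.2990 × 490 = 146 kW.

Ẇ_total ≈ 146 kW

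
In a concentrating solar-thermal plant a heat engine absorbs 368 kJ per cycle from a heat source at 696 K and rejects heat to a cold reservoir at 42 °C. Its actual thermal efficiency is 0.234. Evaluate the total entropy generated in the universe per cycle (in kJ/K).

ΔS_univ ≈ 0.366 kJ/K

T_C = 42 °C → 42 + 273.15 = 315.15 K.
W = η·Q_H = 0.234 × 368 = 86.11 kJ, so Q_C = Q_H − W = 281.9 kJ.
The hot reservoir loses entropy Q_H/T_H = 368/696.00 = 0.5287 kJ/K; the cold reservoir gains Q_C/T_C = 281.9/315.15 = 0.8945 kJ/K.
ΔS_univ = −Q_H/T_H + Q_C/T_C = 0.366 kJ/K (> 0, since η = 0.234 < η_Carnot = 0.547).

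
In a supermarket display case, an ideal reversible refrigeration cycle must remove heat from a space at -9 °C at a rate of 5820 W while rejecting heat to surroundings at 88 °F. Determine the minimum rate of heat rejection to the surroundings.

Q̇_H ≈ 6700 W

T_H = 88 °F → (88 − 32) × 5/9 = 31.11 °C = 304.26 K.
T_C = -9 °C → -9 + 273.15 = 264.15 K.
For a reversible cycle Q_H/Q_C = T_H/T_C, so Q_H = Q_C·T_H/T_C = 5820 × 304.26/264.15 = 6700 W.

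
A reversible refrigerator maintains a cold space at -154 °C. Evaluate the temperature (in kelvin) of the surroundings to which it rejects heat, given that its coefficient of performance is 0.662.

T_C = -154 °C → -154 + 273.15 = 119.15 K.
COP_R = T_C/(T_H − T_C) ⇒ T_H = T_C·(1 + 1/COP_R) = 119.15 × (1 + 1/0.662) = 299 K.

T_H ≈ 299 K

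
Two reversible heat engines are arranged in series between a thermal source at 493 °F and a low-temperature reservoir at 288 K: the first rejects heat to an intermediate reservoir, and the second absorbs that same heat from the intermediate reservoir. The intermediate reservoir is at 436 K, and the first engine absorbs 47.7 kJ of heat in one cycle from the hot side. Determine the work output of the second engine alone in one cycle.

W₂ ≈ 13.34 kJ

T_H = 493 °F → (493 − 32) × 5/9 = 256.11 °C = 529.26 K.
Heat entering the second stage: Q_m = Q_H·(T_m/T_H) = 47.7 × 436.00/529.26 = 39.29 kJ.
Second-stage efficiency η₂ = 1 − T_C/T_m = 1 − 288.00/436.00 = 0.3394, so W₂ = η₂·Q_m = 13.34 kJ.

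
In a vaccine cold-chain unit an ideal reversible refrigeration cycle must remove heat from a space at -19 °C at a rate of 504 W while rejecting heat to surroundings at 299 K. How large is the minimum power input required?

T_C = -19 °C → -19 + 273.15 = 254.15 K.
Carnot COP: COP_R = T_C/(T_H − T_C) = 254.15/44.85 = 5.6667.
W = Q_C/COP_R = 504/5.6667 = 88.94 W.

Ẇ_in ≈ 88.94 W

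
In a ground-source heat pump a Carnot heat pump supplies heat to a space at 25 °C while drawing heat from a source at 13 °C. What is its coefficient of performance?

COP_HP ≈ 24.85

T_H = 25 °C → 25 + 273.15 = 298.15 K.
T_C = 13 °C → 13 + 273.15 = 286.15 K.
Reversible heating COP: COP_HP = T_H/(T_H − T_C) = 298.15/(298.15 − 286.15) = 24.85.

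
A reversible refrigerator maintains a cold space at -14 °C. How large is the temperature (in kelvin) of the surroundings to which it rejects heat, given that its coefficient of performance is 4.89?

T_H ≈ 312 K

T_C = -14 °C → -14 + 273.15 = 259.15 K.
COP_R = T_C/(T_H − T_C) ⇒ T_H = T_C·(1 + 1/COP_R) = 259.15 × (1 + 1/4.89) = 312 K.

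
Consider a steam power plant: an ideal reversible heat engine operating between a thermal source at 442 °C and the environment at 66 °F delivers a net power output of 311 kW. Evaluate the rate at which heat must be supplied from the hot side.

T_H = 442 °C → 442 + 273.15 = 715.15 K.
T_C = 66 °F → (66 − 32) × 5/9 = 18.89 °C = 292.04 K.
Carnot efficiency: η = 1 − T_C/T_H = 1 − 292.04/715.15 = 0.5916.
Q_H = W/η = 311/0.5916 = 525.7 kW.

Q̇_H ≈ 525.7 kW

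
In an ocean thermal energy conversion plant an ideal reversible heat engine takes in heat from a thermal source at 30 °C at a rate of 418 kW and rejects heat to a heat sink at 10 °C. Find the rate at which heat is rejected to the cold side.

T_H = 30 °C → 30 + 273.15 = 303.15 K.
T_C = 10 °C → 10 + 273.15 = 283.15 K.
For a reversible engine, η = 1 − T_C/T_H = 1 − 283.15/303.15 = 0.0660.
For a reversible cycle Q_C/Q_H = T_C/T_H, so Q_C = 418 × 283.15/303.15 = 390 kW.

Q̇_C ≈ 390 kW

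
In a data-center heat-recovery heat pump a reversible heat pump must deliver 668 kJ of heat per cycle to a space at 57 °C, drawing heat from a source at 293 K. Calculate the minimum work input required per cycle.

W_in ≈ 75.2 kJ

T_H = 57 °C → 57 + 273.15 = 330.15 K.
Reversible heating COP: COP_HP = T_H/(T_H − T_C) = 330.15/37.15 = 8.8869.
W = Q_H/COP_HP = 668/8.8869 = 75.2 kJ.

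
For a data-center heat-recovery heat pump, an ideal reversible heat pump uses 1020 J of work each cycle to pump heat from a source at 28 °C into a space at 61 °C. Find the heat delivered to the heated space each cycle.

T_H = 61 °C → 61 + 273.15 = 334.15 K.
T_C = 28 °C → 28 + 273.15 = 301.15 K.
COP_HP = T_H/(T_H − T_C) = 334.15/33.00 = 10.1258.
Q_H = COP_HP · W = 10.1258 × 1020 = 10330 J.

Q_H ≈ 10330 J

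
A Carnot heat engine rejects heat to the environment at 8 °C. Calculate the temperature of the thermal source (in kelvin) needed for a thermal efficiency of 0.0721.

T_H ≈ 303 K

T_C = 8 °C → 8 + 273.15 = 281.15 K.
From η = 1 − T_C/T_H, solving for T_H gives T_H = T_C/(1 − η) = 281.15/(1 − 0.0721) = 303 K.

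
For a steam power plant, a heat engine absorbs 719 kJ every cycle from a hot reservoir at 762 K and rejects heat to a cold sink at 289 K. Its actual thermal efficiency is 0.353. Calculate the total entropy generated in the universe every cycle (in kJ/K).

W = η·Q_H = 0.353 × 719 = 253.8 kJ, so Q_C = Q_H − W = 465.2 kJ.
The hot reservoir loses entropy Q_H/T_H = 719/762.00 = 0.9436 kJ/K; the cold reservoir gains Q_C/T_C = 465.2/289.00 = 1.610 kJ/K.
ΔS_univ = −Q_H/T_H + Q_C/T_C = 0.666 kJ/K (> 0, since η = 0.353 < η_Carnot = 0.621).

ΔS_univ ≈ 0.666 kJ/K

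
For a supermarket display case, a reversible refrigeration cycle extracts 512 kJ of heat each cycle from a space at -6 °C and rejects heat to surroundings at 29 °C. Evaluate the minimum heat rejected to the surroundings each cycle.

T_H = 29 °C → 29 + 273.15 = 302.15 K.
T_C = -6 °C → -6 + 273.15 = 267.15 K.
For a reversible cycle Q_H/Q_C = T_H/T_C, so Q_H = Q_C·T_H/T_C = 512 × 302.15/267.15 = 579 kJ.

Q_H ≈ 579 kJ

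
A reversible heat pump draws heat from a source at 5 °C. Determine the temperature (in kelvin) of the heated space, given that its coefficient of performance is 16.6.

T_H ≈ 296.0 K

T_C = 5 °C → 5 + 273.15 = 278.15 K.
COP_HP = T_H/(T_H − T_C) ⇒ T_H = T_C·COP_HP/(COP_HP − 1) = 278.15 × 16.6/(16.6 − 1) = 296.0 K.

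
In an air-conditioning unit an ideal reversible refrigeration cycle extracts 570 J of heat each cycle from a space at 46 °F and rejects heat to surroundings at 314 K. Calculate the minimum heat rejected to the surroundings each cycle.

Q_H ≈ 637 J

T_C = 46 °F → (46 − 32) × 5/9 = 7.78 °C = 280.93 K.
For a reversible cycle Q_H/Q_C = T_H/T_C, so Q_H = Q_C·T_H/T_C = 570 × 314.00/280.93 = 637 J.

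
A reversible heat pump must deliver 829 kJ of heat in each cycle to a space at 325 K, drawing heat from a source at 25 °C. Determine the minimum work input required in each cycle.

T_C = 25 °C → 25 + 273.15 = 298.15 K.
COP_HP = T_H/(T_H − T_C) = 325.00/26.85 = 12.1043.
W = Q_H/COP_HP = 829/12.1043 = 68.5 kJ.

W_in ≈ 68.5 kJ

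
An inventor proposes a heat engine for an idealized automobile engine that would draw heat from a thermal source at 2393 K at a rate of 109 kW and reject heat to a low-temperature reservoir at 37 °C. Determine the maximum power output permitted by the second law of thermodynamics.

T_C = 37 °C → 37 + 273.15 = 310.15 K.
No engine can exceed the Carnot limit: η_max = 1 − T_C/T_H = 1 − 310.15/2393.00 = 0.8704.
W_max = η_max · Q_H = 0.8704 × 109 = 94.9 kW.

Ẇ_max ≈ 94.9 kW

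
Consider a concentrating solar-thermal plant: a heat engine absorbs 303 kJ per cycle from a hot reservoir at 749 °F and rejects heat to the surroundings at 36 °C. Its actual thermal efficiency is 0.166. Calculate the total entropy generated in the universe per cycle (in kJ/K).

ΔS_univ ≈ 0.366 kJ/K

T_H = 749 °F → (749 − 32) × 5/9 = 398.33 °C = 671.48 K.
T_C = 36 °C → 36 + 273.15 = 309.15 K.
W = η·Q_H = 0.166 × 303 = 50.30 kJ, so Q_C = Q_H − W = 252.7 kJ.
Reservoir entropy changes: ΔS_H = −Q_H/T_H = −303/671.48 = -0.4512 kJ/K and ΔS_C = +Q_C/T_C = 252.7/309.15 = 0.8174 kJ/K.
ΔS_univ = −Q_H/T_H + Q_C/T_C = 0.366 kJ/K (> 0, since η = 0.166 < η_Carnot = 0.540).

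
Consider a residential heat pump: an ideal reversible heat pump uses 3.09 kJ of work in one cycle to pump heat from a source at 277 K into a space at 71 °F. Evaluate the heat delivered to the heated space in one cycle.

Q_H ≈ 51.13 kJ

T_H = 71 °F → (71 − 32) × 5/9 = 21.67 °C = 294.82 K.
Reversible heating COP: COP_HP = T_H/(T_H − T_C) = 294.82/17.82 = 16.5472.
Q_H = COP_HP · W = 16.5472 × 3.09 = 51.13 kJ.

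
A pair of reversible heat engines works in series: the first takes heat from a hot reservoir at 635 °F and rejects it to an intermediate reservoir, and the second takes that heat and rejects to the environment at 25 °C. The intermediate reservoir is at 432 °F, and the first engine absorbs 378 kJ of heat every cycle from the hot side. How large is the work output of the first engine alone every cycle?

W₁ ≈ 70.1 kJ

T_H = 635 °F → (635 − 32) × 5/9 = 335.00 °C = 608.15 K.
T_C = 25 °C → 25 + 273.15 = 298.15 K.
T_m = 432 °F → (432 − 32) × 5/9 = 222.22 °C = 495.37 K.
First-stage efficiency η₁ = 1 − T_m/T_H = 1 − 495.37/608.15 = 0.1854.
W₁ = η₁·Q_H = 0.1854 × 378 = 70.1 kJ.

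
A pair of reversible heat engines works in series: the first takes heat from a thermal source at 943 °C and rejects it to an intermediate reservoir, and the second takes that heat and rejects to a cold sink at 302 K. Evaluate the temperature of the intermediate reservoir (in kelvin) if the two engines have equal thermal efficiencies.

T_H = 943 °C → 943 + 273.15 = 1216.15 K.
Equal efficiencies require 1 − T_m/T_H = 1 − T_C/T_m, i.e. T_m/T_H = T_C/T_m, so T_m = √(T_H·T_C) = √(1216.15 × 302.00) = 606 K.

T_m ≈ 606 K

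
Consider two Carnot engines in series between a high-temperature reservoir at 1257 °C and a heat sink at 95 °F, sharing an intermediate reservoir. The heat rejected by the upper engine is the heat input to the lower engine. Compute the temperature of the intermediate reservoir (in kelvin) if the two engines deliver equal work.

T_m ≈ 919 K

T_H = 1257 °C → 1257 + 273.15 = 1530.15 K.
T_C = 95 °F → (95 − 32) × 5/9 = 35.00 °C = 308.15 K.
For reversible stages Q_m = Q_H·(T_m/T_H). Setting W₁ = Q_H(1 − T_m/T_H) equal to W₂ = Q_m(1 − T_C/T_m) = Q_H·(T_m − T_C)/T_H gives T_H − T_m = T_m − T_C, so T_m = (T_H + T_C)/2 = (1530.15 + 308.15)/2 = 919 K.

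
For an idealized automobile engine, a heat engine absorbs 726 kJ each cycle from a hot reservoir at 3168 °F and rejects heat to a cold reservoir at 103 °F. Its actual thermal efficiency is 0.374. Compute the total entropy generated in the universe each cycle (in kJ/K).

ΔS_univ ≈ 1.094 kJ/K

T_H = 3168 °F → (3168 − 32) × 5/9 = 1742.22 °C = 2015.37 K.
T_C = 103 °F → (103 − 32) × 5/9 = 39.44 °C = 312.59 K.
W = η·Q_H = 0.374 × 726 = 271.5 kJ, so Q_C = Q_H − W = 454.5 kJ.
Entropy balance on the reservoirs: −Q_H/T_H = -0.3602 kJ/K, +Q_C/T_C = 1.454 kJ/K.
ΔS_univ = −Q_H/T_H + Q_C/T_C = 1.094 kJ/K (> 0, since η = 0.374 < η_Carnot = 0.845).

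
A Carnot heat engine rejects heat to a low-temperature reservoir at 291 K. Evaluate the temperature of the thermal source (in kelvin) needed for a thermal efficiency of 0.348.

T_H ≈ 446 K

From η = 1 − T_C/T_H, solving for T_H gives T_H = T_C/(1 − η) = 291.00/(1 − 0.348) = 446 K.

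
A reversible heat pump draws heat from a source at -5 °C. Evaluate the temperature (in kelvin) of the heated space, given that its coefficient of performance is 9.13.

T_C = -5 °C → -5 + 273.15 = 268.15 K.
COP_HP = T_H/(T_H − T_C) ⇒ T_H = T_C·COP_HP/(COP_HP − 1) = 268.15 × 9.13/(9.13 − 1) = 301 K.

T_H ≈ 301 K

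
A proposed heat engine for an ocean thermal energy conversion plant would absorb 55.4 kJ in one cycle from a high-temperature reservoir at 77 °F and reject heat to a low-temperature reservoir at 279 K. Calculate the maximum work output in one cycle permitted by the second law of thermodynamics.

W_max ≈ 3.558 kJ

T_H = 77 °F → (77 − 32) × 5/9 = 25.00 °C = 298.15 K.
No engine can exceed the Carnot limit: η_max = 1 − T_C/T_H = 1 − 279.00/298.15 = 0.0642.
W_max = η_max · Q_H = 0.0642 × 55.4 = 3.558 kJ.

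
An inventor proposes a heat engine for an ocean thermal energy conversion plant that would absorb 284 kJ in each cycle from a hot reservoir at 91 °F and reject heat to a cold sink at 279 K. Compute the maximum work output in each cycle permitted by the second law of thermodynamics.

W_max ≈ 25.00 kJ

T_H = 91 °F → (91 − 32) × 5/9 = 32.78 °C = 305.93 K.
The second-law ceiling is the Carnot efficiency, η_max = 1 − T_C/T_H = 1 − 279.00/305.93 = 0.0880.
W_max = η_max · Q_H = 0.0880 × 284 = 25.00 kJ.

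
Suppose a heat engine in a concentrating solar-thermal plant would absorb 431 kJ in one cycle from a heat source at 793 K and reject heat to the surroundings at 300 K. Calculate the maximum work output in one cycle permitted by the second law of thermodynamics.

W_max ≈ 267.9 kJ

By the Carnot theorem, η_max = 1 − T_C/T_H = 1 − 300.00/793.00 = 0.6217.
W_max = η_max · Q_H = 0.6217 × 431 = 267.9 kJ.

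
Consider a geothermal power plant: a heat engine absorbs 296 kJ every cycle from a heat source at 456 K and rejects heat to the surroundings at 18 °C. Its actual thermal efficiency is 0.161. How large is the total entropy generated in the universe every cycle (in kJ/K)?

T_C = 18 °C → 18 + 273.15 = 291.15 K.
W = η·Q_H = 0.161 × 296 = 47.66 kJ, so Q_C = Q_H − W = 248.3 kJ.
The hot reservoir loses entropy Q_H/T_H = 296/456.00 = 0.6491 kJ/K; the cold reservoir gains Q_C/T_C = 248.3/291.15 = 0.8530 kJ/K.
ΔS_univ = −Q_H/T_H + Q_C/T_C = 0.204 kJ/K (> 0, since η = 0.161 < η_Carnot = 0.362).

ΔS_univ ≈ 0.204 kJ/K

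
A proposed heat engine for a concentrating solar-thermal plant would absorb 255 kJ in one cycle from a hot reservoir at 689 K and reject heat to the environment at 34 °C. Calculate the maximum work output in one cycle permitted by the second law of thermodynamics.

W_max ≈ 141 kJ

T_C = 34 °C → 34 + 273.15 = 307.15 K.
By the Carnot theorem, η_max = 1 − T_C/T_H = 1 − 307.15/689.00 = 0.5542.
W_max = η_max · Q_H = 0.5542 × 255 = 141 kJ.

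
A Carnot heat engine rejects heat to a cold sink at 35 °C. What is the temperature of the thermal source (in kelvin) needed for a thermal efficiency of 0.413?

T_C = 35 °C → 35 + 273.15 = 308.15 K.
From η = 1 − T_C/T_H, solving for T_H gives T_H = T_C/(1 − η) = 308.15/(1 − 0.413) = 525.0 K.

T_H ≈ 525.0 K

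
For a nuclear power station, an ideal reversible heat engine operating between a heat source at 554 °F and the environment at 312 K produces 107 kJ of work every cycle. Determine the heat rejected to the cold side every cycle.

Q_C ≈ 133 kJ

T_H = 554 °F → (554 − 32) × 5/9 = 290.00 °C = 563.15 K.
The Carnot efficiency is η = 1 − T_C/T_H = 1 − 312.00/563.15 = 0.4460.
Since Q_C/Q_H = T_C/T_H and Q_H = W/η, Q_C = W·T_C/(T_H − T_C) = 107 × 312.00/251.15 = 133 kJ.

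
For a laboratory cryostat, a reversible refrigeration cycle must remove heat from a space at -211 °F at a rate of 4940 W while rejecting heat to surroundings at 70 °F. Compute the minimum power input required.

Ẇ_in ≈ 5580 W

T_H = 70 °F → (70 − 32) × 5/9 = 21.11 °C = 294.26 K.
T_C = -211 °F → (-211 − 32) × 5/9 = -135.00 °C = 138.15 K.
The reversible coefficient of performance is COP_R = T_C/(T_H − T_C) = 138.15/156.11 = 0.8849.
W = Q_C/COP_R = 4940/0.8849 = 5580 W.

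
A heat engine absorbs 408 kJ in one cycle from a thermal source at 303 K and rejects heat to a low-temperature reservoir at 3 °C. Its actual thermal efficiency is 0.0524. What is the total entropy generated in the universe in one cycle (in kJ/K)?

T_C = 3 °C → 3 + 273.15 = 276.15 K.
W = η·Q_H = 0.0524 × 408 = 21.38 kJ, so Q_C = Q_H − W = 386.6 kJ.
Entropy balance on the reservoirs: −Q_H/T_H = -1.347 kJ/K, +Q_C/T_C = 1.400 kJ/K.
ΔS_univ = −Q_H/T_H + Q_C/T_C = 0.05350 kJ/K (> 0, since η = 0.0524 < η_Carnot = 0.089).

ΔS_univ ≈ 0.05350 kJ/K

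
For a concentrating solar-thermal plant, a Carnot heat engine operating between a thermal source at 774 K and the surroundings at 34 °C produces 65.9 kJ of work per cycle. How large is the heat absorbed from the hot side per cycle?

T_C = 34 °C → 34 + 273.15 = 307.15 K.
Carnot efficiency: η = 1 − T_C/T_H = 1 − 307.15/774.00 = 0.6032.
Q_H = W/η = 65.9/0.6032 = 109.3 kJ.

Q_H ≈ 109.3 kJ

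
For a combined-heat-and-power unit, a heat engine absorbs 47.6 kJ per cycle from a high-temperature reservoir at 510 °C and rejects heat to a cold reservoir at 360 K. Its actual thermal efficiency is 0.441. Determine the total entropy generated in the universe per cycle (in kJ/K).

T_H = 510 °C → 510 + 273.15 = 783.15 K.
W = η·Q_H = 0.441 × 47.6 = 20.99 kJ, so Q_C = Q_H − W = 26.61 kJ.
Reservoir entropy changes: ΔS_H = −Q_H/T_H = −47.6/783.15 = -0.06078 kJ/K and ΔS_C = +Q_C/T_C = 26.61/360.00 = 0.07391 kJ/K.
ΔS_univ = −Q_H/T_H + Q_C/T_C = 0.0131 kJ/K (> 0, since η = 0.441 < η_Carnot = 0.540).

ΔS_univ ≈ 0.0131 kJ/K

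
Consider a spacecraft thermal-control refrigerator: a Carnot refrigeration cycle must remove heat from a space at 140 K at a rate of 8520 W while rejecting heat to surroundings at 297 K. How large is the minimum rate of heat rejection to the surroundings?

Q̇_H ≈ 18070 W

For a reversible cycle Q_H/Q_C = T_H/T_C, so Q_H = Q_C·T_H/T_C = 8520 × 297.00/140.00 = 18070 W.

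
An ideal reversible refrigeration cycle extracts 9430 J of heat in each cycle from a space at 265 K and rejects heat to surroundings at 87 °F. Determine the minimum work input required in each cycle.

W_in ≈ 1380 J

T_H = 87 °F → (87 − 32) × 5/9 = 30.56 °C = 303.71 K.
For a reversible refrigerator, COP_R = T_C/(T_H − T_C) = 265.00/38.71 = 6.8466.
W = Q_C/COP_R = 9430/6.8466 = 1380 J.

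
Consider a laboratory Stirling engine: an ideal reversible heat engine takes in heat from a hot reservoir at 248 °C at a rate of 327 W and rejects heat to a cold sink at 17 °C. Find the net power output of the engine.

T_H = 248 °C → 248 + 273.15 = 521.15 K.
T_C = 17 °C → 17 + 273.15 = 290.15 K.
Since the cycle is reversible, η = 1 − T_C/T_H = 1 − 290.15/521.15 = 0.4433.
W = η·Q_H = 0.4433 × 327 = 144.9 W.

Ẇ ≈ 144.9 W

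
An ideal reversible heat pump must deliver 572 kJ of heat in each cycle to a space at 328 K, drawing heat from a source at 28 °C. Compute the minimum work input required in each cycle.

W_in ≈ 46.8 kJ

T_C = 28 °C → 28 + 273.15 = 301.15 K.
The Carnot heat-pump COP is COP_HP = T_H/(T_H − T_C) = 328.00/26.85 = 12.2160.
W = Q_H/COP_HP = 572/12.2160 = 46.8 kJ.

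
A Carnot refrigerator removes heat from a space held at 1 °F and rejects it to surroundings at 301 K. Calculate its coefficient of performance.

T_C = 1 °F → (1 − 32) × 5/9 = -17.22 °C = 255.93 K.
Carnot COP: COP_R = T_C/(T_H − T_C) = 255.93/(301.00 − 255.93) = 5.68.

COP_R ≈ 5.68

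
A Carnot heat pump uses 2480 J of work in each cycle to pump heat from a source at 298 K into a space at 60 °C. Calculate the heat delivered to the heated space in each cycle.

Q_H ≈ 23510 J

T_H = 60 °C → 60 + 273.15 = 333.15 K.
The Carnot heat-pump COP is COP_HP = T_H/(T_H − T_C) = 333.15/35.15 = 9.4780.
Q_H = COP_HP · W = 9.4780 × 2480 = 23510 J.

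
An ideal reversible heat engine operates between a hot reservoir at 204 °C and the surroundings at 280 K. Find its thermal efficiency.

T_H = 204 °C → 204 + 273.15 = 477.15 K.
Since the cycle is reversible, η = 1 − T_C/T_H = 1 − 280.00/477.15 = 0.4132.

η ≈ 0.4132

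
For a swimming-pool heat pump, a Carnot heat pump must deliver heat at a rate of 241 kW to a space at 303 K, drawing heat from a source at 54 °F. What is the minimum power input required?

T_C = 54 °F → (54 − 32) × 5/9 = 12.22 °C = 285.37 K.
COP_HP = T_H/(T_H − T_C) = 303.00/17.63 = 17.1888.
W = Q_H/COP_HP = 241/17.1888 = 14.0 kW.

Ẇ_in ≈ 14.0 kW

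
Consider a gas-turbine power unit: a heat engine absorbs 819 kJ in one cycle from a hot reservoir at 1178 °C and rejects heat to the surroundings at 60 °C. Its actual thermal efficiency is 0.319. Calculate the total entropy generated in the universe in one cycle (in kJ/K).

T_H = 1178 °C → 1178 + 273.15 = 1451.15 K.
T_C = 60 °C → 60 + 273.15 = 333.15 K.
W = η·Q_H = 0.319 × 819 = 261.3 kJ, so Q_C = Q_H − W = 557.7 kJ.
Reservoir entropy changes: ΔS_H = −Q_H/T_H = −819/1451.15 = -0.5644 kJ/K and ΔS_C = +Q_C/T_C = 557.7/333.15 = 1.674 kJ/K.
ΔS_univ = −Q_H/T_H + Q_C/T_C = 1.11 kJ/K (> 0, since η = 0.319 < η_Carnot = 0.770).

ΔS_univ ≈ 1.11 kJ/K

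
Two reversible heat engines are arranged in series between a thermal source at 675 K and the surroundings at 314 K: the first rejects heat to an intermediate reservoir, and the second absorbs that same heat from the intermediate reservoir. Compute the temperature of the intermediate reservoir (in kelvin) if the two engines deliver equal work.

For reversible stages Q_m = Q_H·(T_m/T_H). Setting W₁ = Q_H(1 − T_m/T_H) equal to W₂ = Q_m(1 − T_C/T_m) = Q_H·(T_m − T_C)/T_H gives T_H − T_m = T_m − T_C, so T_m = (T_H + T_C)/2 = (675.00 + 314.00)/2 = 494 K.

T_m ≈ 494 K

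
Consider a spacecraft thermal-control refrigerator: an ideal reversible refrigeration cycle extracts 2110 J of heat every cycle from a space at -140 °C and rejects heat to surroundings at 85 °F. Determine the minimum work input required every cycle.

W_in ≈ 2690 J

T_H = 85 °F → (85 − 32) × 5/9 = 29.44 °C = 302.59 K.
T_C = -140 °C → -140 + 273.15 = 133.15 K.
For a reversible refrigerator, COP_R = T_C/(T_H − T_C) = 133.15/169.44 = 0.7858.
W = Q_C/COP_R = 2110/0.7858 = 2690 J.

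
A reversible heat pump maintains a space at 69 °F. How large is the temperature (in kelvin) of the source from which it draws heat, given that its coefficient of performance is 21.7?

T_C ≈ 280.2 K

T_H = 69 °F → (69 − 32) × 5/9 = 20.56 °C = 293.71 K.
COP_HP = T_H/(T_H − T_C) ⇒ T_C = T_H·(COP_HP − 1)/COP_HP = 293.71 × (21.7 − 1)/21.7 = 280.2 K.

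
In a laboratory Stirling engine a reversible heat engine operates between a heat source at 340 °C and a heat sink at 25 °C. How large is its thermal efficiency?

T_H = 340 °C → 340 + 273.15 = 613.15 K.
T_C = 25 °C → 25 + 273.15 = 298.15 K.
For a reversible engine, η = 1 − T_C/T_H = 1 − 298.15/613.15 = 0.5137.

η ≈ 0.5137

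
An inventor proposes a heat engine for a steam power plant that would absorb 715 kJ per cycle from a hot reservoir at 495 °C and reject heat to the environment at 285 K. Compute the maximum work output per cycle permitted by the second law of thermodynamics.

W_max ≈ 450 kJ

T_H = 495 °C → 495 + 273.15 = 768.15 K.
The upper bound on efficiency is η_max = 1 − T_C/T_H = 1 − 285.00/768.15 = 0.6290.
W_max = η_max · Q_H = 0.6290 × 715 = 450 kJ.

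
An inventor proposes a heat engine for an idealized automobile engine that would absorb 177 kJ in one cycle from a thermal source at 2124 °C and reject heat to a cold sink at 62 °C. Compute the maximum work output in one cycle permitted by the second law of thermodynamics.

W_max ≈ 152 kJ

T_H = 2124 °C → 2124 + 273.15 = 2397.15 K.
T_C = 62 °C → 62 + 273.15 = 335.15 K.
The upper bound on efficiency is η_max = 1 − T_C/T_H = 1 − 335.15/2397.15 = 0.8602.
W_max = η_max · Q_H = 0.8602 × 177 = 152 kJ.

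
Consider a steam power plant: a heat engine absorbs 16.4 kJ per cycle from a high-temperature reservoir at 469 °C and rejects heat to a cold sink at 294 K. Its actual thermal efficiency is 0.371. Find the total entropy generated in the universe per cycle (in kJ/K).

T_H = 469 °C → 469 + 273.15 = 742.15 K.
W = η·Q_H = 0.371 × 16.4 = 6.084 kJ, so Q_C = Q_H − W = 10.32 kJ.
The hot reservoir loses entropy Q_H/T_H = 16.4/742.15 = 0.02210 kJ/K; the cold reservoir gains Q_C/T_C = 10.32/294.00 = 0.03509 kJ/K.
ΔS_univ = −Q_H/T_H + Q_C/T_C = 0.0130 kJ/K (> 0, since η = 0.371 < η_Carnot = 0.604).

ΔS_univ ≈ 0.0130 kJ/K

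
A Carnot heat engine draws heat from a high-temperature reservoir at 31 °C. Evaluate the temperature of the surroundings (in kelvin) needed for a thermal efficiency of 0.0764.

T_C ≈ 280.9 K

T_H = 31 °C → 31 + 273.15 = 304.15 K.
From η = 1 − T_C/T_H, T_C = T_H·(1 − η) = 304.15 × (1 − 0.0764) = 280.9 K.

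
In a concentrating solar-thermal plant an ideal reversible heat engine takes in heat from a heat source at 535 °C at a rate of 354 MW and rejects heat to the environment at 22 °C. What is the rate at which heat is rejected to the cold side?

T_H = 535 °C → 535 + 273.15 = 808.15 K.
T_C = 22 °C → 22 + 273.15 = 295.15 K.
η_rev = 1 − T_C/T_H = 1 − 295.15/808.15 = 0.6348.
For a reversible cycle Q_C/Q_H = T_C/T_H, so Q_C = 354 × 295.15/808.15 = 129 MW.

Q̇_C ≈ 129 MW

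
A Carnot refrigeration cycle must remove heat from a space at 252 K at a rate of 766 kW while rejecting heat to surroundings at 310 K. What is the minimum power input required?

The reversible coefficient of performance is COP_R = T_C/(T_H − T_C) = 252.00/58.00 = 4.3448.
W = Q_C/COP_R = 766/4.3448 = 176 kW.

Ẇ_in ≈ 176 kW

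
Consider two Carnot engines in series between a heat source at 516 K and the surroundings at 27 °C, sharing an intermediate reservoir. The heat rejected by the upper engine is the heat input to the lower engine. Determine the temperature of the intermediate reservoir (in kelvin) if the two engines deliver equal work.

T_m ≈ 408 K

T_C = 27 °C → 27 + 273.15 = 300.15 K.
For reversible stages Q_m = Q_H·(T_m/T_H). Setting W₁ = Q_H(1 − T_m/T_H) equal to W₂ = Q_m(1 − T_C/T_m) = Q_H·(T_m − T_C)/T_H gives T_H − T_m = T_m − T_C, so T_m = (T_H + T_C)/2 = (516.00 + 300.15)/2 = 408 K.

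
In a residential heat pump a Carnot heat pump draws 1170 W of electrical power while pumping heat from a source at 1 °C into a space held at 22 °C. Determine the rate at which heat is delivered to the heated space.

Q̇_H ≈ 16400 W

T_H = 22 °C → 22 + 273.15 = 295.15 K.
T_C = 1 °C → 1 + 273.15 = 274.15 K.
The Carnot heat-pump COP is COP_HP = T_H/(T_H − T_C) = 295.15/21.00 = 14.0548.
Q_H = COP_HP · W = 14.0548 × 1170 = 16400 W.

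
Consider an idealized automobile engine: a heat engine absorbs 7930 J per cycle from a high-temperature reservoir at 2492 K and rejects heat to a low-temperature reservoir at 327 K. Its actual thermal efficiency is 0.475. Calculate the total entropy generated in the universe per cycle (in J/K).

W = η·Q_H = 0.475 × 7930 = 3767 J, so Q_C = Q_H − W = 4163 J.
Reservoir entropy changes: ΔS_H = −Q_H/T_H = −7930/2492.00 = -3.182 J/K and ΔS_C = +Q_C/T_C = 4163/327.00 = 12.73 J/K.
ΔS_univ = −Q_H/T_H + Q_C/T_C = 9.549 J/K (> 0, since η = 0.475 < η_Carnot = 0.869).

ΔS_univ ≈ 9.549 J/K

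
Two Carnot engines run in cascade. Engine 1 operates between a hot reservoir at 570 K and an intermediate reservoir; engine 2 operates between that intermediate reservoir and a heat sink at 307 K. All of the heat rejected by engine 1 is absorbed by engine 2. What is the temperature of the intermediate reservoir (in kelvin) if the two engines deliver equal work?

T_m ≈ 438 K

For reversible stages Q_m = Q_H·(T_m/T_H). Setting W₁ = Q_H(1 − T_m/T_H) equal to W₂ = Q_m(1 − T_C/T_m) = Q_H·(T_m − T_C)/T_H gives T_H − T_m = T_m − T_C, so T_m = (T_H + T_C)/2 = (570.00 + 307.00)/2 = 438 K.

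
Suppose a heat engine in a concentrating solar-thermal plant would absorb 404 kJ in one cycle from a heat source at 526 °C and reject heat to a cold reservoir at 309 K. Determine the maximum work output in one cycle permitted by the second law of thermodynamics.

T_H = 526 °C → 526 + 273.15 = 799.15 K.
By the Carnot theorem, η_max = 1 − T_C/T_H = 1 − 309.00/799.15 = 0.6133.
W_max = η_max · Q_H = 0.6133 × 404 = 248 kJ.

W_max ≈ 248 kJ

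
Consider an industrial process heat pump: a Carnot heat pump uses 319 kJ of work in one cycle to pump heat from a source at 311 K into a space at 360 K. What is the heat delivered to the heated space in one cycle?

For a reversible heat pump, COP_HP = T_H/(T_H − T_C) = 360.00/49.00 = 7.3469.
Q_H = COP_HP · W = 7.3469 × 319 = 2340 kJ.

Q_H ≈ 2340 kJ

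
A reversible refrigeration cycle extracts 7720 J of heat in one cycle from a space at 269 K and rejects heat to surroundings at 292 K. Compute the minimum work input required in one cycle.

W_in ≈ 660 J

COP_R = T_C/(T_H − T_C) = 269.00/23.00 = 11.6957.
W = Q_C/COP_R = 7720/11.6957 = 660 J.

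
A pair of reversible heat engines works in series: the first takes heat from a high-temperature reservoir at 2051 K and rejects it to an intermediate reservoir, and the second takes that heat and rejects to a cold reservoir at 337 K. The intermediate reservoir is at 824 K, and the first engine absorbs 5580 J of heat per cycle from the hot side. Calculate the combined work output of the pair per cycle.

W_total ≈ 4660 J

Two reversible stages in series are equivalent to a single Carnot engine between T_H and T_C, so η_total = 1 − T_C/T_H = 1 − 337.00/2051.00 = 0.8357.
W_total = η_total · Q_H = 0.8357 × 5580 = 4660 J.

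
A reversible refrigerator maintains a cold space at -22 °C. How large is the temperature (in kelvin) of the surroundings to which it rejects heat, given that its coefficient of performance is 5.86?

T_C = -22 °C → -22 + 273.15 = 251.15 K.
COP_R = T_C/(T_H − T_C) ⇒ T_H = T_C·(1 + 1/COP_R) = 251.15 × (1 + 1/5.86) = 294 K.

T_H ≈ 294 K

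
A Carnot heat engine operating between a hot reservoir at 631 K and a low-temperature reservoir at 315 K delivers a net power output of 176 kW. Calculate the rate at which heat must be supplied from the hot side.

η_rev = 1 − T_C/T_H = 1 − 315.00/631.00 = 0.5008.
Q_H = W/η = 176/0.5008 = 351 kW.

Q̇_H ≈ 351 kW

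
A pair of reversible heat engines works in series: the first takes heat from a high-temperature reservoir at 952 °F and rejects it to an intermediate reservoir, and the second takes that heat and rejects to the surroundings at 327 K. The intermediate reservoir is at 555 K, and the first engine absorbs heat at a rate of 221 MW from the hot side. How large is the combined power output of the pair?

Ẇ_total ≈ 128.9 MW

T_H = 952 °F → (952 − 32) × 5/9 = 511.11 °C = 784.26 K.
Two reversible stages in series are equivalent to a single Carnot engine between T_H and T_C, so η_total = 1 − T_C/T_H = 1 − 327.00/784.26 = 0.5830.
W_total = η_total · Q_H = 0.5830 × 221 = 128.9 MW.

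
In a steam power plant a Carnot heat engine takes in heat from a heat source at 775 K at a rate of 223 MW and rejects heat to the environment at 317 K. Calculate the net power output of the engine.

Since the cycle is reversible, η = 1 − T_C/T_H = 1 − 317.00/775.00 = 0.5910.
W = η·Q_H = 0.5910 × 223 = 131.8 MW.

Ẇ ≈ 131.8 MW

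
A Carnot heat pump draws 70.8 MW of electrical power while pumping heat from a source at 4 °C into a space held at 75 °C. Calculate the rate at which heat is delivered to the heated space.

Q̇_H ≈ 347 MW

T_H = 75 °C → 75 + 273.15 = 348.15 K.
T_C = 4 °C → 4 + 273.15 = 277.15 K.
Reversible heating COP: COP_HP = T_H/(T_H − T_C) = 348.15/71.00 = 4.9035.
Q_H = COP_HP · W = 4.9035 × 70.8 = 347 MW.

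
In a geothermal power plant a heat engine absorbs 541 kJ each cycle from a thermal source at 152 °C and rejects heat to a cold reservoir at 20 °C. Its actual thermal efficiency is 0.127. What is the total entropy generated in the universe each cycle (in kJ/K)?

T_H = 152 °C → 152 + 273.15 = 425.15 K.
T_C = 20 °C → 20 + 273.15 = 293.15 K.
W = η·Q_H = 0.127 × 541 = 68.71 kJ, so Q_C = Q_H − W = 472.3 kJ.
The hot reservoir loses entropy Q_H/T_H = 541/425.15 = 1.272 kJ/K; the cold reservoir gains Q_C/T_C = 472.3/293.15 = 1.611 kJ/K.
ΔS_univ = −Q_H/T_H + Q_C/T_C = 0.339 kJ/K (> 0, since η = 0.127 < η_Carnot = 0.310).

ΔS_univ ≈ 0.339 kJ/K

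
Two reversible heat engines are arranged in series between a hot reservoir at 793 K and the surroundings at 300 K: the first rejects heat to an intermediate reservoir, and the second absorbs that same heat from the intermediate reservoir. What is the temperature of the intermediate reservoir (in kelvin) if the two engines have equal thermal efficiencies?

T_m ≈ 488 K

Equal efficiencies require 1 − T_m/T_H = 1 − T_C/T_m, i.e. T_m/T_H = T_C/T_m, so T_m = √(T_H·T_C) = √(793.00 × 300.00) = 488 K.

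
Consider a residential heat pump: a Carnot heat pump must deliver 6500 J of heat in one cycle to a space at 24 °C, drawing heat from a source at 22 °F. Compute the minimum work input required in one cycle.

T_H = 24 °C → 24 + 273.15 = 297.15 K.
T_C = 22 °F → (22 − 32) × 5/9 = -5.56 °C = 267.59 K.
The Carnot heat-pump COP is COP_HP = T_H/(T_H − T_C) = 297.15/29.56 = 10.0539.
W = Q_H/COP_HP = 6500/10.0539 = 647 J.

W_in ≈ 647 J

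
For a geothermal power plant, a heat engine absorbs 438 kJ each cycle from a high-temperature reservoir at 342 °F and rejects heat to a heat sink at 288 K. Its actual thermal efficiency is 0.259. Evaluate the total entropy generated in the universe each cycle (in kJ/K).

T_H = 342 °F → (342 − 32) × 5/9 = 172.22 °C = 445.37 K.
W = η·Q_H = 0.259 × 438 = 113.4 kJ, so Q_C = Q_H − W = 324.6 kJ.
Reservoir entropy changes: ΔS_H = −Q_H/T_H = −438/445.37 = -0.9834 kJ/K and ΔS_C = +Q_C/T_C = 324.6/288.00 = 1.127 kJ/K.
ΔS_univ = −Q_H/T_H + Q_C/T_C = 0.143 kJ/K (> 0, since η = 0.259 < η_Carnot = 0.353).

ΔS_univ ≈ 0.143 kJ/K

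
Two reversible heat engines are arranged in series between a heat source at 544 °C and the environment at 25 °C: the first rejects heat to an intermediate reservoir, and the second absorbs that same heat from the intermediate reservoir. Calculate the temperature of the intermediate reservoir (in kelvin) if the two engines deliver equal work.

T_H = 544 °C → 544 + 273.15 = 817.15 K.
T_C = 25 °C → 25 + 273.15 = 298.15 K.
For reversible stages Q_m = Q_H·(T_m/T_H). Setting W₁ = Q_H(1 − T_m/T_H) equal to W₂ = Q_m(1 − T_C/T_m) = Q_H·(T_m − T_C)/T_H gives T_H − T_m = T_m − T_C, so T_m = (T_H + T_C)/2 = (817.15 + 298.15)/2 = 558 K.

T_m ≈ 558 K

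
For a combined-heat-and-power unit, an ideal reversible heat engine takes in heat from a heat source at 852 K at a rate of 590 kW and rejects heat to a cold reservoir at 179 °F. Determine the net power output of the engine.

Ẇ ≈ 344 kW

T_C = 179 °F → (179 − 32) × 5/9 = 81.67 °C = 354.82 K.
The Carnot efficiency is η = 1 − T_C/T_H = 1 − 354.82/852.00 = 0.5835.
W = η·Q_H = 0.5835 × 590 = 344 kW.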